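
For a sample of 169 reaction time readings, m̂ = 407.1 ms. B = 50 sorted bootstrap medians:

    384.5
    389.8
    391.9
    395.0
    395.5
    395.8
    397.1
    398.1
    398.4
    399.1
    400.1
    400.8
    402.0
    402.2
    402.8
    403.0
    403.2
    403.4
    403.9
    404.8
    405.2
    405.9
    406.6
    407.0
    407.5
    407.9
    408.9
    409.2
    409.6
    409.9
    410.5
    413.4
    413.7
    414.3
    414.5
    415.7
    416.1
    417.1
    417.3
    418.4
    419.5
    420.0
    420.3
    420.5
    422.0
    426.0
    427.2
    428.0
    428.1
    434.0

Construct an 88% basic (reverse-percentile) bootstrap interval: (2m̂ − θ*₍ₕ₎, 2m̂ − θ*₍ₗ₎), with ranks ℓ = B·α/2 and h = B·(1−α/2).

Percentile endpoints at ranks 3 and 47: θ*₍3₎ = 391.9, θ*₍47₎ = 427.2.
Basic interval reflects these around m̂:
  lower = 2 × 407.1 − 427.2 = 387.0
  upper = 2 × 407.1 − 391.9 = 422.3

(387.0, 422.3)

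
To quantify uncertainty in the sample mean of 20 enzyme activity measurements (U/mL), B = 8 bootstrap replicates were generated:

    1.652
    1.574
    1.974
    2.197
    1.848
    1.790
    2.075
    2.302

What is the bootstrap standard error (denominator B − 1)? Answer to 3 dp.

Bootstrap SE is the standard deviation of the 8 replicate means.
Mean of replicates: (1.652 + 1.574 + 1.974 + 2.197 + 1.848 + 1.790 + 2.075 + 2.302) / 8 = 15.4120 / 8 = 1.9265
Sum of squared deviations: (−0.2745)² + (−0.3525)² + (+0.0475)² + (+0.2705)² + (−0.0785)² + (−0.1365)² + (+0.1485)² + (+0.3755)² = 0.4629
Variance = 0.4629 / 7 = 0.0661
SE* = √0.0661

SE* = 0.257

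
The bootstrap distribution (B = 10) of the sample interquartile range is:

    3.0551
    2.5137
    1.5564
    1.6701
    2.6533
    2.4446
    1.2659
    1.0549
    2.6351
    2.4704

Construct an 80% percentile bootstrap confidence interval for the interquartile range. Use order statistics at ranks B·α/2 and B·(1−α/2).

(1.0549, 2.6533)

Sorted replicates: 1.0549, 1.2659, 1.5564, 1.6701, 2.4446, 2.4704, 2.5137, 2.6351, 2.6533, 3.0551
α = 0.20; lower rank = 10 × 0.100 = 1; upper rank = 10 × 0.900 = 9.
The 1st smallest replicate is 1.0549; the 9th is 2.6533.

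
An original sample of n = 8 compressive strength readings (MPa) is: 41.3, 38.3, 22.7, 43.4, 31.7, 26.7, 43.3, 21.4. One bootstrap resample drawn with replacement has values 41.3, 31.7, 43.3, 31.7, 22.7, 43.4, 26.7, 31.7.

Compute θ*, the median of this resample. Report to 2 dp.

Sorted: 22.7, 26.7, 31.7, 31.7, 31.7, 41.3, 43.3, 43.4
Median = average of the two middle values = 31.70

θ* = 31.70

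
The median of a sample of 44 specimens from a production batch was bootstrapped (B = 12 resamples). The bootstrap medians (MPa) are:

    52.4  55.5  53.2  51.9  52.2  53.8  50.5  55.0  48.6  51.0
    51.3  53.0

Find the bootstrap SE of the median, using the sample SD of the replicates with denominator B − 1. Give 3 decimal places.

Bootstrap SE is the standard deviation of the 12 replicate medians.
Mean of replicates: (52.4 + 55.5 + 53.2 + 51.9 + 52.2 + 53.8 + 50.5 + 55.0 + 48.6 + 51.0 + 51.3 + 53.0) / 12 = 628.4000 / 12 = 52.3667
Sum of squared deviations: (+0.0333)² + (+3.1333)² + (+0.8333)² + (−0.4667)² + (−0.1667)² + (+1.4333)² + (−1.8667)² + (+2.6333)² + (−3.7667)² + (−1.3667)² + (−1.0667)² + (+0.6333)² = 40.8267
Variance = 40.8267 / 11 = 3.7115
SE* = √3.7115

SE* = 1.927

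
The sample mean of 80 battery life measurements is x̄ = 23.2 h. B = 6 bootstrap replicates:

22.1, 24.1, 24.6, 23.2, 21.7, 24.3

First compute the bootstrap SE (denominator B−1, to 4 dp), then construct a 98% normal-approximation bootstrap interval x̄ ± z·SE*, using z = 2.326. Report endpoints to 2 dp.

Mean of replicates = 23.3333; sum of squared deviations = 7.3333; SE* = √(7.3333/5) = 1.2111
Margin = 2.326 × 1.2111 = 2.817
Interval: 23.2 ± 2.817

(20.38, 26.02)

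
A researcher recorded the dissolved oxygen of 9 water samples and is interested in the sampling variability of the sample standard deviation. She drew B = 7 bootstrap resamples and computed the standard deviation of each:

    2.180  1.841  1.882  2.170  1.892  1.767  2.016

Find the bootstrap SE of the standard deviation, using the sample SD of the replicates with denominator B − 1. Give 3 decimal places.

Bootstrap SE is the standard deviation of the 7 replicate standard deviations.
Mean of replicates: (2.180 + 1.841 + 1.882 + 2.170 + 1.892 + 1.767 + 2.016) / 7 = 13.7480 / 7 = 1.9640
Sum of squared deviations: (+0.2160)² + (−0.1230)² + (−0.0820)² + (+0.2060)² + (−0.0720)² + (−0.1970)² + (+0.0520)² = 0.1576
Variance = 0.1576 / 6 = 0.0263
SE* = √0.0263

SE* = 0.162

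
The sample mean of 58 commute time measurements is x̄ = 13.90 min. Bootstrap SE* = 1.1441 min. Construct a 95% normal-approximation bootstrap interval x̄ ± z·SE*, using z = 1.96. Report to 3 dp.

(11.658, 16.142)

Margin = 1.96 × 1.1441 = 2.2424
Interval: 13.90 ± 2.2424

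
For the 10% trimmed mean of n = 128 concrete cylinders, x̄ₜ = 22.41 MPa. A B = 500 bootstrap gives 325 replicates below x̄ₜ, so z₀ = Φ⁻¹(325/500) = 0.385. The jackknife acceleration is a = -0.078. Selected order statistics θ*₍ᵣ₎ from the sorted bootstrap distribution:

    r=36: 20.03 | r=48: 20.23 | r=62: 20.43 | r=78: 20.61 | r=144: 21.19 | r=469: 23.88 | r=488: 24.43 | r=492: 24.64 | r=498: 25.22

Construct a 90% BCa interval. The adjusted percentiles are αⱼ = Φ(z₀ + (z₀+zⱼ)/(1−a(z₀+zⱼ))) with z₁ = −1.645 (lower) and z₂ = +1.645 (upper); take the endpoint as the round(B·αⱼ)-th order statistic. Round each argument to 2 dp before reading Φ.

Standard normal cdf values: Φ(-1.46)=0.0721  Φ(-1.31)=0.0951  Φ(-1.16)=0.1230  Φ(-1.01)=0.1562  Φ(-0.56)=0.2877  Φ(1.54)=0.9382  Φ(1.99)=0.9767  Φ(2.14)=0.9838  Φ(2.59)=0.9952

Lower: z₀ + z₁ = 0.385 + (-1.645) = -1.260; 1 − a(z₀+z₁) = 1 − (-0.078)(-1.260) = 0.9017; argument = 0.385 + (-1.260)/0.9017 = -1.0123 → -1.01.
α₁ = Φ(-1.01) = 0.1562; rank = round(500 × 0.1562) = 78; θ*₍78₎ = 20.61.
Upper: z₀ + z₂ = 2.030; 1 − a(z₀+z₂) = 1.1583; argument = 2.1375 → 2.14; α₂ = 0.9838; rank = 492; θ*₍492₎ = 24.64.

(20.61, 24.64)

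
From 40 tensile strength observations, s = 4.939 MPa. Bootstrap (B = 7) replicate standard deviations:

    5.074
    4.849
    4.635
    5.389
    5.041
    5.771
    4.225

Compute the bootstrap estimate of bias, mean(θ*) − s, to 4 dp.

bias = +0.0587

mean(θ*) = (5.074 + 4.849 + 4.635 + 5.389 + 5.041 + 5.771 + 4.225) / 7 = 4.99771
bias = 4.99771 − 4.939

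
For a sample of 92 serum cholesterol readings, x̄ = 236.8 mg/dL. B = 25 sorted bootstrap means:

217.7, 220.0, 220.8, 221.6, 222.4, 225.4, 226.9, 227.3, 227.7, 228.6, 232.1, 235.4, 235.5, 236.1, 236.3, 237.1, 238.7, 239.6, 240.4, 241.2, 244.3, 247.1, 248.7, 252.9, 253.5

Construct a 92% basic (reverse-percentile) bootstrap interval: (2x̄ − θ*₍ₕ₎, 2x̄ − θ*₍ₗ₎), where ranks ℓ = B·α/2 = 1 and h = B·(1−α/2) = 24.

Percentile endpoints at ranks 1 and 24: θ*₍1₎ = 217.7, θ*₍24₎ = 252.9.
Basic interval reflects these around x̄:
  lower = 2 × 236.8 − 252.9 = 220.7
  upper = 2 × 236.8 − 217.7 = 255.9

(220.7, 255.9)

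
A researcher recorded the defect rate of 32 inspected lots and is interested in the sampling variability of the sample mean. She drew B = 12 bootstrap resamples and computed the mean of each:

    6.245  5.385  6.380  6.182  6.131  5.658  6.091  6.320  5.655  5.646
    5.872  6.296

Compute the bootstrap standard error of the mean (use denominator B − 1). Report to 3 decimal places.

SE* = 0.331

Bootstrap SE is the standard deviation of the 12 replicate means.
Mean of replicates: (6.245 + 5.385 + 6.380 + 6.182 + 6.131 + 5.658 + 6.091 + 6.320 + 5.655 + 5.646 + 5.872 + 6.296) / 12 = 71.8610 / 12 = 5.9884
Sum of squared deviations: (+0.2566)² + (−0.6034)² + (+0.3916)² + (+0.1936)² + (+0.1426)² + (−0.3304)² + (+0.1026)² + (+0.3316)² + (−0.3334)² + (−0.3424)² + (−0.1164)² + (+0.3076)² = 1.2073
Variance = 1.2073 / 11 = 0.1098
SE* = √0.1098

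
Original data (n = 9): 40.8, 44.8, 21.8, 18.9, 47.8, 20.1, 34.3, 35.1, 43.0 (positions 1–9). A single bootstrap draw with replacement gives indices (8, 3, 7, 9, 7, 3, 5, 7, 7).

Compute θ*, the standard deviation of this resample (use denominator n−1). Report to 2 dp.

θ* = 8.45

Resample values: 35.1, 21.8, 34.3, 43.0, 34.3, 21.8, 47.8, 34.3, 34.3.
Mean = 34.0778; sum of squared deviations = 570.6356
s² = 570.6356 / 8 = 71.3294
s = √71.3294 = 8.45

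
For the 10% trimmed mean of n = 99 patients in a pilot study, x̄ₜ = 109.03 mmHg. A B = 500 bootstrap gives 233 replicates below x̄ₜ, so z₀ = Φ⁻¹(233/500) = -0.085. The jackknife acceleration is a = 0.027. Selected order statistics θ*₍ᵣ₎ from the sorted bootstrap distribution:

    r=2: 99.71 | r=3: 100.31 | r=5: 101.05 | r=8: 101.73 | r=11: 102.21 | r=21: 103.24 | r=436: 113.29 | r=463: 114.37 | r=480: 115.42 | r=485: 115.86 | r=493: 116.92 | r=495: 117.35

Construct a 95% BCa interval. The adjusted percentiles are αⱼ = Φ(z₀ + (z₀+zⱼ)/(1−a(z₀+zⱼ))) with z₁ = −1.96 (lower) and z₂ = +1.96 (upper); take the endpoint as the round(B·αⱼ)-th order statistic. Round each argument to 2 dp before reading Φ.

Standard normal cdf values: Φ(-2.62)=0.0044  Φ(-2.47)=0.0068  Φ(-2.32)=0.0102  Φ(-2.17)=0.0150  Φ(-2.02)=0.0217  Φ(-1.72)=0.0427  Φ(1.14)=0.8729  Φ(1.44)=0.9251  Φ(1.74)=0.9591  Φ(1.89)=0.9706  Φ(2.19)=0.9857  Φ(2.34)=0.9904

Lower: z₀ + z₁ = -0.085 + (-1.960) = -2.045; 1 − a(z₀+z₁) = 1 − (0.027)(-2.045) = 1.0552; argument = -0.085 + (-2.045)/1.0552 = -2.0230 → -2.02.
α₁ = Φ(-2.02) = 0.0217; rank = round(500 × 0.0217) = 11; θ*₍11₎ = 102.21.
Upper: z₀ + z₂ = 1.875; 1 − a(z₀+z₂) = 0.9494; argument = 1.8900 → 1.89; α₂ = 0.9706; rank = 485; θ*₍485₎ = 115.86.

(102.21, 115.86)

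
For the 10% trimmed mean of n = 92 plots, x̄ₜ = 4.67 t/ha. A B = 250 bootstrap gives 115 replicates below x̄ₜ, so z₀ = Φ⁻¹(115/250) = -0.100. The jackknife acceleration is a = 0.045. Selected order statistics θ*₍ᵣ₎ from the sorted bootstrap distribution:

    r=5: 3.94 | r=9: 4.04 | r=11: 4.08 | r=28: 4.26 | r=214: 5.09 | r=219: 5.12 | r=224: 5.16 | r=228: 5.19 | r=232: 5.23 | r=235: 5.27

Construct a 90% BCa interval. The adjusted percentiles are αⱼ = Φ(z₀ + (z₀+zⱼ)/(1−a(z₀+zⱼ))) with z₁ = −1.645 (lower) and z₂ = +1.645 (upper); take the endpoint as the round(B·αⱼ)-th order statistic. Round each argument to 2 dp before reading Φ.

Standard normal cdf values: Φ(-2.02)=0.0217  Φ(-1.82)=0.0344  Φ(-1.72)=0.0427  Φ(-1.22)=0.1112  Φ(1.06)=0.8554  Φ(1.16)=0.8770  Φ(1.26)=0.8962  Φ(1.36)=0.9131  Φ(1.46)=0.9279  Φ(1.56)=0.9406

Lower: z₀ + z₁ = -0.100 + (-1.645) = -1.745; 1 − a(z₀+z₁) = 1 − (0.045)(-1.745) = 1.0785; argument = -0.100 + (-1.745)/1.0785 = -1.7180 → -1.72.
α₁ = Φ(-1.72) = 0.0427; rank = round(250 × 0.0427) = 11; θ*₍11₎ = 4.08.
Upper: z₀ + z₂ = 1.545; 1 − a(z₀+z₂) = 0.9305; argument = 1.5604 → 1.56; α₂ = 0.9406; rank = 235; θ*₍235₎ = 5.27.

(4.08, 5.27)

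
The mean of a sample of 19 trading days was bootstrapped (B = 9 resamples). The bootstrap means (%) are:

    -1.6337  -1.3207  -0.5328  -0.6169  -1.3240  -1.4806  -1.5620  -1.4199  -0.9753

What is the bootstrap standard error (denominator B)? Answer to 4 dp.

Bootstrap SE is the standard deviation of the 9 replicate means.
Mean of replicates: ((-1.6337) + (-1.3207) + (-0.5328) + (-0.6169) + (-1.3240) + (-1.4806) + (-1.5620) + (-1.4199) + (-0.9753)) / 9 = -10.86590 / 9 = -1.20732
Sum of squared deviations: (−0.42638)² + (−0.11338)² + (+0.67452)² + (+0.59042)² + (−0.11668)² + (−0.27328)² + (−0.35468)² + (−0.21258)² + (+0.23202)² = 1.31135
Variance = 1.31135 / 9 = 0.14571
SE* = √0.14571

SE* = 0.3817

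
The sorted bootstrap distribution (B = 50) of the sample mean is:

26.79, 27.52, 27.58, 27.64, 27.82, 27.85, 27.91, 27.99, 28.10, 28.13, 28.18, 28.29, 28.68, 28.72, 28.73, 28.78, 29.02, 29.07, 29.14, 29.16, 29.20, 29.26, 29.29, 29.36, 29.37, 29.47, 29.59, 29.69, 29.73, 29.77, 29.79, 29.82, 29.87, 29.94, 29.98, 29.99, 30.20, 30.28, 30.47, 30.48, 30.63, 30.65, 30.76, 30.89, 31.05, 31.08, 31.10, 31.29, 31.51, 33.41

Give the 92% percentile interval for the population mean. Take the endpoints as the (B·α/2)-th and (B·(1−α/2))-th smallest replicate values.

α = 0.08; lower rank = 50 × 0.040 = 2; upper rank = 50 × 0.960 = 48.
The 2nd smallest replicate is 27.52; the 48th is 31.29.

(27.52, 31.29)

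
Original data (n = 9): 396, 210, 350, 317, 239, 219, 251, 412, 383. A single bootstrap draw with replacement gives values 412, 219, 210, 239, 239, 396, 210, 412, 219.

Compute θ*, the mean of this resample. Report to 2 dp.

θ* = 284.00

Mean = (412 + 219 + 210 + 239 + 239 + 396 + 210 + 412 + 219) / 9 = 2556.0 / 9 = 284.00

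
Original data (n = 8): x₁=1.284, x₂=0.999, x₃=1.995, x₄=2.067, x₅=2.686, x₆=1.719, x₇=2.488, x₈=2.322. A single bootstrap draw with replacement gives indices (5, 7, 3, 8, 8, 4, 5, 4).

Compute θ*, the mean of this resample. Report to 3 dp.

θ* = 2.329

Resample values: 2.686, 2.488, 1.995, 2.322, 2.322, 2.067, 2.686, 2.067.
Mean = (2.686 + 2.488 + 1.995 + 2.322 + 2.322 + 2.067 + 2.686 + 2.067) / 8 = 18.6330 / 8 = 2.329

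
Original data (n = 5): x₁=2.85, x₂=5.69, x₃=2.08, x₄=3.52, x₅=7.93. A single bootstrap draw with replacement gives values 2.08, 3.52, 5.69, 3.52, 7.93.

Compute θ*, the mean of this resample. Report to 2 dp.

θ* = 4.55

Mean = (2.08 + 3.52 + 5.69 + 3.52 + 7.93) / 5 = 22.740 / 5 = 4.55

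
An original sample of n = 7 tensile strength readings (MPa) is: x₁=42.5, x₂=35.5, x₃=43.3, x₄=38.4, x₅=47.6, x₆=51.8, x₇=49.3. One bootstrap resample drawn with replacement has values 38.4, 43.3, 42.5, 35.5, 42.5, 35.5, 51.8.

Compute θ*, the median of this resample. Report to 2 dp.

θ* = 42.50

Sorted: 35.5, 35.5, 38.4, 42.5, 42.5, 43.3, 51.8
Median = middle value = 42.50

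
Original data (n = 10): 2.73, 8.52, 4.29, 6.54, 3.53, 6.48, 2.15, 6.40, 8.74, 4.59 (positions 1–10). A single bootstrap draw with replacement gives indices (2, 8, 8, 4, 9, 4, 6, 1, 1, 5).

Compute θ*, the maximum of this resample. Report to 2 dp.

θ* = 8.74

Resample values: 8.52, 6.40, 6.40, 6.54, 8.74, 6.54, 6.48, 2.73, 2.73, 3.53.
Maximum = 8.74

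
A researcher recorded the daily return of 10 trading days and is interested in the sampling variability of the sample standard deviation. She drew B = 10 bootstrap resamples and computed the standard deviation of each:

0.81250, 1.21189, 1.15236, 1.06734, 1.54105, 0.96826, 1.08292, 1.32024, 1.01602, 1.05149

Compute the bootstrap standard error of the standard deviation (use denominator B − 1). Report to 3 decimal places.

Bootstrap SE is the standard deviation of the 10 replicate standard deviations.
Mean of replicates: (0.81250 + 1.21189 + 1.15236 + 1.06734 + 1.54105 + 0.96826 + 1.08292 + 1.32024 + 1.01602 + 1.05149) / 10 = 11.224070 / 10 = 1.122407
Sum of squared deviations: (−0.309907)² + (+0.089483)² + (+0.029953)² + (−0.055067)² + (+0.418643)² + (−0.154147)² + (−0.039487)² + (+0.197833)² + (−0.106387)² + (−0.070917)² = 0.364047
Variance = 0.364047 / 9 = 0.040450
SE* = √0.040450

SE* = 0.201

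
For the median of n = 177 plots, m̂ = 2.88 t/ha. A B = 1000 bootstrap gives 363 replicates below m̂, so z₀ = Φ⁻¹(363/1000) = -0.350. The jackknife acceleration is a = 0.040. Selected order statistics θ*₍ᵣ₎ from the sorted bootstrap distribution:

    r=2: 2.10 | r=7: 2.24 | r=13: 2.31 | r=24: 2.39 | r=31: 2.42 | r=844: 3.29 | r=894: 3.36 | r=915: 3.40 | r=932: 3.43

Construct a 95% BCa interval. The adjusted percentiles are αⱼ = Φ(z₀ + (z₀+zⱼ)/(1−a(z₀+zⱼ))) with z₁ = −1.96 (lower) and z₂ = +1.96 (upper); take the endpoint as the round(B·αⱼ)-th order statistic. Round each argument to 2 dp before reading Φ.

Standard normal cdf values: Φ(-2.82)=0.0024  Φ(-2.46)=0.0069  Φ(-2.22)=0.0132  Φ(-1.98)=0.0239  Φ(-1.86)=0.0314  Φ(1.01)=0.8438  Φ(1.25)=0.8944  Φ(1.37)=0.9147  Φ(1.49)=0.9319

Lower: z₀ + z₁ = -0.350 + (-1.960) = -2.310; 1 − a(z₀+z₁) = 1 − (0.040)(-2.310) = 1.0924; argument = -0.350 + (-2.310)/1.0924 = -2.4646 → -2.46.
α₁ = Φ(-2.46) = 0.0069; rank = round(1000 × 0.0069) = 7; θ*₍7₎ = 2.24.
Upper: z₀ + z₂ = 1.610; 1 − a(z₀+z₂) = 0.9356; argument = 1.3708 → 1.37; α₂ = 0.9147; rank = 915; θ*₍915₎ = 3.40.

(2.24, 3.40)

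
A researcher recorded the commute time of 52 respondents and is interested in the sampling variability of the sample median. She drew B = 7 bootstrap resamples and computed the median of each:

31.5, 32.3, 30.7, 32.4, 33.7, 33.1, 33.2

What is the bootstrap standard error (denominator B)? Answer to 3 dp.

Bootstrap SE is the standard deviation of the 7 replicate medians.
Mean of replicates: (31.5 + 32.3 + 30.7 + 32.4 + 33.7 + 33.1 + 33.2) / 7 = 226.9000 / 7 = 32.4143
Sum of squared deviations: (−0.9143)² + (−0.1143)² + (−1.7143)² + (−0.0143)² + (+1.2857)² + (+0.6857)² + (+0.7857)² = 6.5286
Variance = 6.5286 / 7 = 0.9327
SE* = √0.9327

SE* = 0.966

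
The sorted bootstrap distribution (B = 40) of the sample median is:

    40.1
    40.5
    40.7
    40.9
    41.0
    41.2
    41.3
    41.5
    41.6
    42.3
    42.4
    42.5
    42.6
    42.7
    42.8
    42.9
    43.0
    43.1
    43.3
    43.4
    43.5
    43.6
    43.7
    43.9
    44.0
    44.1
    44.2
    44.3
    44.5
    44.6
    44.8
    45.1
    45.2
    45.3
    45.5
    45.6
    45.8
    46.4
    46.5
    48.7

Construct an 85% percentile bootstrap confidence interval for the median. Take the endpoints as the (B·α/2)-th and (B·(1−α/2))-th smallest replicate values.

α = 0.15; lower rank = 40 × 0.075 = 3; upper rank = 40 × 0.925 = 37.
The 3rd smallest replicate is 40.7; the 37th is 45.8.

(40.7, 45.8)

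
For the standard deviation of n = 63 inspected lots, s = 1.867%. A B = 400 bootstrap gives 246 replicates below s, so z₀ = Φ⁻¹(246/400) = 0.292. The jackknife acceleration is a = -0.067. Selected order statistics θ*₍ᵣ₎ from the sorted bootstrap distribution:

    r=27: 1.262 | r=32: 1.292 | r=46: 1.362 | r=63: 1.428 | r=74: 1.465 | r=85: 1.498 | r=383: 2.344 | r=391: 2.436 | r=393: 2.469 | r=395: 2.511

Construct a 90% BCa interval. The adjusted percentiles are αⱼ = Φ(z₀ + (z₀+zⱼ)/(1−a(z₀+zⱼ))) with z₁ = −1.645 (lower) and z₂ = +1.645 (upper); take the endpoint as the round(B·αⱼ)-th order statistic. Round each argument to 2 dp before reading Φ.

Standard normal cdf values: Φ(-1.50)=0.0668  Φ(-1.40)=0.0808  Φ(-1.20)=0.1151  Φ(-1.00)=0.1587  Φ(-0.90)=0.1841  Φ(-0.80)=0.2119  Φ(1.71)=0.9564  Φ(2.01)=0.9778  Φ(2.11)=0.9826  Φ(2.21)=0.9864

(1.362, 2.436)

Lower: z₀ + z₁ = 0.292 + (-1.645) = -1.353; 1 − a(z₀+z₁) = 1 − (-0.067)(-1.353) = 0.9093; argument = 0.292 + (-1.353)/0.9093 = -1.1959 → -1.20.
α₁ = Φ(-1.20) = 0.1151; rank = round(400 × 0.1151) = 46; θ*₍46₎ = 1.362.
Upper: z₀ + z₂ = 1.937; 1 − a(z₀+z₂) = 1.1298; argument = 2.0065 → 2.01; α₂ = 0.9778; rank = 391; θ*₍391₎ = 2.436.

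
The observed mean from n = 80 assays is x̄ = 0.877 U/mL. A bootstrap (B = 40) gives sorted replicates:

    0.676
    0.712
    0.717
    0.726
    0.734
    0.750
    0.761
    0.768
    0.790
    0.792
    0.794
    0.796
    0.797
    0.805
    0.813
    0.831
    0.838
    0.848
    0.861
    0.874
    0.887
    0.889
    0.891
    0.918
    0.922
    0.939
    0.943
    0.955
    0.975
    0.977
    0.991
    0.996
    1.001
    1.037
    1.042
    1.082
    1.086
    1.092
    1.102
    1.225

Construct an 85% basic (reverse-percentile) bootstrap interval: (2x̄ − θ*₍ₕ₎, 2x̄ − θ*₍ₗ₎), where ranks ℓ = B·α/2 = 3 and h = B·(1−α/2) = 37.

(0.668, 1.037)

Percentile endpoints at ranks 3 and 37: θ*₍3₎ = 0.717, θ*₍37₎ = 1.086.
Basic interval reflects these around x̄:
  lower = 2 × 0.877 − 1.086 = 0.668
  upper = 2 × 0.877 − 0.717 = 1.037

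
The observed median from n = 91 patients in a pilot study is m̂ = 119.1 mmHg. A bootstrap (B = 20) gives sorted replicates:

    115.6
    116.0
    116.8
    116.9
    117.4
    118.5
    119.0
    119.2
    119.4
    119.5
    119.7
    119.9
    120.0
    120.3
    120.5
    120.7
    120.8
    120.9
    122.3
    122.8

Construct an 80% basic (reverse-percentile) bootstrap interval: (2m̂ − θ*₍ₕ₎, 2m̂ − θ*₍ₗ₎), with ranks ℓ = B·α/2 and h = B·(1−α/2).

Percentile endpoints at ranks 2 and 18: θ*₍2₎ = 116.0, θ*₍18₎ = 120.9.
Basic interval reflects these around m̂:
  lower = 2 × 119.1 − 120.9 = 117.3
  upper = 2 × 119.1 − 116.0 = 122.2

(117.3, 122.2)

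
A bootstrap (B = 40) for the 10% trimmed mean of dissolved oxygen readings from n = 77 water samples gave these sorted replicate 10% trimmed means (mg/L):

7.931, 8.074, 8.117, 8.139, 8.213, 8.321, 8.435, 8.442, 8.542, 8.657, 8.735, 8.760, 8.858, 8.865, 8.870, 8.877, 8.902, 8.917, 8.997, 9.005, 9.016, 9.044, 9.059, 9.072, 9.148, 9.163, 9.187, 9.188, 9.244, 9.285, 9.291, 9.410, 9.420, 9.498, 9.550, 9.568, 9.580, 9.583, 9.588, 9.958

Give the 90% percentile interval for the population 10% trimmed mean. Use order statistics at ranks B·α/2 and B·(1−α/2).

α = 0.10; lower rank = 40 × 0.050 = 2; upper rank = 40 × 0.950 = 38.
The 2nd smallest replicate is 8.074; the 38th is 9.583.

(8.074, 9.583)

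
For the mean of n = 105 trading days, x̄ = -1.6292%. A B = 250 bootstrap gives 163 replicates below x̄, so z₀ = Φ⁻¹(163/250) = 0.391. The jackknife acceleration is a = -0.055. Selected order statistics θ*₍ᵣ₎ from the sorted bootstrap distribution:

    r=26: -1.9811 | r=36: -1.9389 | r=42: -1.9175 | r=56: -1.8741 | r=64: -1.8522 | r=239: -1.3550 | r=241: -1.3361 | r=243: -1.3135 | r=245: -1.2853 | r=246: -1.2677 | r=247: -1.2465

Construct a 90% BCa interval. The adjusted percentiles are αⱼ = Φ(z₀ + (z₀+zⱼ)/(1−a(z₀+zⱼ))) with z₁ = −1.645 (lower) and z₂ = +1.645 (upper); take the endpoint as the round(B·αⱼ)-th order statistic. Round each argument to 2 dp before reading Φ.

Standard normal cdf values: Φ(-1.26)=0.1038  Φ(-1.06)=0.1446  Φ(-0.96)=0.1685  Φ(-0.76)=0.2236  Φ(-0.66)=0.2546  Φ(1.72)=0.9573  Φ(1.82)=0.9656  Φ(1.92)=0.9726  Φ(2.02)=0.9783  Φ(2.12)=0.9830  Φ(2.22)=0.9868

(-1.9175, -1.2465)

Lower: z₀ + z₁ = 0.391 + (-1.645) = -1.254; 1 − a(z₀+z₁) = 1 − (-0.055)(-1.254) = 0.9310; argument = 0.391 + (-1.254)/0.9310 = -0.9559 → -0.96.
α₁ = Φ(-0.96) = 0.1685; rank = round(250 × 0.1685) = 42; θ*₍42₎ = -1.9175.
Upper: z₀ + z₂ = 2.036; 1 − a(z₀+z₂) = 1.1120; argument = 2.2220 → 2.22; α₂ = 0.9868; rank = 247; θ*₍247₎ = -1.2465.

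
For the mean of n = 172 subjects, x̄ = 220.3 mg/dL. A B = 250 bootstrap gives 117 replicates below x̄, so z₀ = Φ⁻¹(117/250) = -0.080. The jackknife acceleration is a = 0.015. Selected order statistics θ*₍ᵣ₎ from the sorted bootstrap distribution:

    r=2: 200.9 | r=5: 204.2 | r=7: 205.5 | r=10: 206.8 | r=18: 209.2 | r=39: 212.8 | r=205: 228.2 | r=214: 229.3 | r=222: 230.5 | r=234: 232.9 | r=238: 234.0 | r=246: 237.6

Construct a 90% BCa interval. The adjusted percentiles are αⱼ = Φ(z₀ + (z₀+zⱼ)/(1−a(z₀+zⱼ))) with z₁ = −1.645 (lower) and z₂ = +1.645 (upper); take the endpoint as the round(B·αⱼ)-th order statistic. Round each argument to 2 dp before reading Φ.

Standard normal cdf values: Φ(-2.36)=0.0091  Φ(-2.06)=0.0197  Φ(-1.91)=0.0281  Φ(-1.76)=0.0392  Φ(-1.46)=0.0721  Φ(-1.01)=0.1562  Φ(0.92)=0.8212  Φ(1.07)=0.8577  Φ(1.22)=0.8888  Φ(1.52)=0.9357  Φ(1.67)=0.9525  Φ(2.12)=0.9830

(206.8, 232.9)

Lower: z₀ + z₁ = -0.080 + (-1.645) = -1.725; 1 − a(z₀+z₁) = 1 − (0.015)(-1.725) = 1.0259; argument = -0.080 + (-1.725)/1.0259 = -1.7615 → -1.76.
α₁ = Φ(-1.76) = 0.0392; rank = round(250 × 0.0392) = 10; θ*₍10₎ = 206.8.
Upper: z₀ + z₂ = 1.565; 1 − a(z₀+z₂) = 0.9765; argument = 1.5226 → 1.52; α₂ = 0.9357; rank = 234; θ*₍234₎ = 232.9.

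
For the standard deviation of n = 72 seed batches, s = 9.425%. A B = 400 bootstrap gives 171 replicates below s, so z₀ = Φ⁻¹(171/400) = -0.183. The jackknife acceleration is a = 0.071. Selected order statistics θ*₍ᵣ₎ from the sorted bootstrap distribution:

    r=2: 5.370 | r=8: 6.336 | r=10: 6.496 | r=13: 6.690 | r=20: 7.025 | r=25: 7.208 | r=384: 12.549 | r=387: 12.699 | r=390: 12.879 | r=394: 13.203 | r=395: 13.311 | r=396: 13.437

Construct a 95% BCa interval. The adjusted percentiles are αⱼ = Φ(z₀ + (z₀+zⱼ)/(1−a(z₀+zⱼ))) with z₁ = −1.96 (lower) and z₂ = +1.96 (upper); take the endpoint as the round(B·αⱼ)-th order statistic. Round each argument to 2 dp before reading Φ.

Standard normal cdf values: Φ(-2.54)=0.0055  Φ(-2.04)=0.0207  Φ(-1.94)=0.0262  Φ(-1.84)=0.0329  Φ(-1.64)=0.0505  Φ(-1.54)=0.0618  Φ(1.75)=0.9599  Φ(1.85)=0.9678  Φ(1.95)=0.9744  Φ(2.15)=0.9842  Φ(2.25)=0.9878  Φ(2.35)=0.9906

Lower: z₀ + z₁ = -0.183 + (-1.960) = -2.143; 1 − a(z₀+z₁) = 1 − (0.071)(-2.143) = 1.1522; argument = -0.183 + (-2.143)/1.1522 = -2.0430 → -2.04.
α₁ = Φ(-2.04) = 0.0207; rank = round(400 × 0.0207) = 8; θ*₍8₎ = 6.336.
Upper: z₀ + z₂ = 1.777; 1 − a(z₀+z₂) = 0.8738; argument = 1.8506 → 1.85; α₂ = 0.9678; rank = 387; θ*₍387₎ = 12.699.

(6.336, 12.699)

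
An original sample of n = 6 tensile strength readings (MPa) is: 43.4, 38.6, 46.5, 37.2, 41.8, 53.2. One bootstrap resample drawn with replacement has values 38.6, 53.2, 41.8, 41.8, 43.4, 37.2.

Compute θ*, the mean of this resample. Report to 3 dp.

Mean = (38.6 + 53.2 + 41.8 + 41.8 + 43.4 + 37.2) / 6 = 256.00 / 6 = 42.667

θ* = 42.667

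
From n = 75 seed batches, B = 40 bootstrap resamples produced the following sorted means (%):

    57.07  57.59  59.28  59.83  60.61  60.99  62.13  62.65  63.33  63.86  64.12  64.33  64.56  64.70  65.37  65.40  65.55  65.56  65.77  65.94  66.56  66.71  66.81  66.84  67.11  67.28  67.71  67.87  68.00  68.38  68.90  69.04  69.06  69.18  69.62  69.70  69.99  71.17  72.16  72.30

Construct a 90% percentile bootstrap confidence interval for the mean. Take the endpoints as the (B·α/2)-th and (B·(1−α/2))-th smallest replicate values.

(57.59, 71.17)

α = 0.10; lower rank = 40 × 0.050 = 2; upper rank = 40 × 0.950 = 38.
The 2nd smallest replicate is 57.59; the 38th is 71.17.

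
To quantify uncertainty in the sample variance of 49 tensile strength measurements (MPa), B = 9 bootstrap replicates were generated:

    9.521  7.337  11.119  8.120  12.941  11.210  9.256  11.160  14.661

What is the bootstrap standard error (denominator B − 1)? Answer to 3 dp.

Bootstrap SE is the standard deviation of the 9 replicate variances.
Mean of replicates: (9.521 + 7.337 + 11.119 + 8.120 + 12.941 + 11.210 + 9.256 + 11.160 + 14.661) / 9 = 95.3250 / 9 = 10.5917
Sum of squared deviations: (−1.0707)² + (−3.2547)² + (+0.5273)² + (−2.4717)² + (+2.3493)² + (+0.6183)² + (−1.3357)² + (+0.5683)² + (+4.0693)² = 42.6946
Variance = 42.6946 / 8 = 5.3368
SE* = √5.3368

SE* = 2.310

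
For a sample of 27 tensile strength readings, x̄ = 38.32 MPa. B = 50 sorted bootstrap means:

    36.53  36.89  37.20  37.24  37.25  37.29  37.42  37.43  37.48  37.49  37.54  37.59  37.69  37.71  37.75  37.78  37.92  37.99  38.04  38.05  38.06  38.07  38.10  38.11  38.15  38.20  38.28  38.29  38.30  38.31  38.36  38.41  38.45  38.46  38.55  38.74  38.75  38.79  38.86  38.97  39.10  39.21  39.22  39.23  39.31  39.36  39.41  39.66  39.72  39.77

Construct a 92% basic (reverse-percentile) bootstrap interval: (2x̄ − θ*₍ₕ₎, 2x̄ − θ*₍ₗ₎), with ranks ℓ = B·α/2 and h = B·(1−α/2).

Percentile endpoints at ranks 2 and 48: θ*₍2₎ = 36.89, θ*₍48₎ = 39.66.
Basic interval reflects these around x̄:
  lower = 2 × 38.32 − 39.66 = 36.98
  upper = 2 × 38.32 − 36.89 = 39.75

(36.98, 39.75)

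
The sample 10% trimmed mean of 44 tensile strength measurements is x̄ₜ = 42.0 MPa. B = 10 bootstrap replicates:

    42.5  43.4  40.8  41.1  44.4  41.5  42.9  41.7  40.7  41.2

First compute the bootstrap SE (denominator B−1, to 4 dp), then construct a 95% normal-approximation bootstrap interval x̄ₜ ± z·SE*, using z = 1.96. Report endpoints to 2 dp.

(39.58, 44.42)

Mean of replicates = 42.0200; sum of squared deviations = 13.6960; SE* = √(13.6960/9) = 1.2336
Margin = 1.96 × 1.2336 = 2.418
Interval: 42.0 ± 2.418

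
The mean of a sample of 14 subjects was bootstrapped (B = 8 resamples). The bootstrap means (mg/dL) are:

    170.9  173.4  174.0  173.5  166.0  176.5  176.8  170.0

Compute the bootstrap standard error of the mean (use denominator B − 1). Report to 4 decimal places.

Bootstrap SE is the standard deviation of the 8 replicate means.
Mean of replicates: (170.9 + 173.4 + 174.0 + 173.5 + 166.0 + 176.5 + 176.8 + 170.0) / 8 = 1381.10000 / 8 = 172.63750
Sum of squared deviations: (−1.73750)² + (+0.76250)² + (+1.36250)² + (+0.86250)² + (−6.63750)² + (+3.86250)² + (+4.16250)² + (−2.63750)² = 89.45875
Variance = 89.45875 / 7 = 12.77982
SE* = √12.77982

SE* = 3.5749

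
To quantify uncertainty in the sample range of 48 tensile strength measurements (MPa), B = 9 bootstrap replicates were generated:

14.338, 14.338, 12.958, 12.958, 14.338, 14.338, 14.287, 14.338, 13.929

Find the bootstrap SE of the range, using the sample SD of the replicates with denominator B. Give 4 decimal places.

SE* = 0.5604

Bootstrap SE is the standard deviation of the 9 replicate ranges.
Mean of replicates: (14.338 + 14.338 + 12.958 + 12.958 + 14.338 + 14.338 + 14.287 + 14.338 + 13.929) / 9 = 125.82200 / 9 = 13.98022
Sum of squared deviations: (+0.35778)² + (+0.35778)² + (−1.02222)² + (−1.02222)² + (+0.35778)² + (+0.35778)² + (+0.30678)² + (+0.35778)² + (−0.05122)² = 2.82664
Variance = 2.82664 / 9 = 0.31407
SE* = √0.31407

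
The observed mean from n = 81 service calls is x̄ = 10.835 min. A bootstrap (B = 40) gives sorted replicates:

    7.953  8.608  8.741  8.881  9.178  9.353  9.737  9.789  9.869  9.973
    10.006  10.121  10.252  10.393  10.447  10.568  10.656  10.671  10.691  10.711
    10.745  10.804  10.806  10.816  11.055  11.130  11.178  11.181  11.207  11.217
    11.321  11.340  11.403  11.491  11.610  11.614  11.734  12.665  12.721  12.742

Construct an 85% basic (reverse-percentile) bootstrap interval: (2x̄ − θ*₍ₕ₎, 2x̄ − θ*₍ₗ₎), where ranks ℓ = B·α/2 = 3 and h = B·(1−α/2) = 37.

(9.936, 12.929)

Percentile endpoints at ranks 3 and 37: θ*₍3₎ = 8.741, θ*₍37₎ = 11.734.
Basic interval reflects these around x̄:
  lower = 2 × 10.835 − 11.734 = 9.936
  upper = 2 × 10.835 − 8.741 = 12.929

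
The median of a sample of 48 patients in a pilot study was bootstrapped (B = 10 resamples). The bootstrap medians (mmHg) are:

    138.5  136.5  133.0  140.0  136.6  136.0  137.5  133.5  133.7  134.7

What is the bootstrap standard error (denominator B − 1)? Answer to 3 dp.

Bootstrap SE is the standard deviation of the 10 replicate medians.
Mean of replicates: (138.5 + 136.5 + 133.0 + 140.0 + 136.6 + 136.0 + 137.5 + 133.5 + 133.7 + 134.7) / 10 = 1360.0000 / 10 = 136.0000
Sum of squared deviations: (+2.5000)² + (+0.5000)² + (−3.0000)² + (+4.0000)² + (+0.6000)² + (+0.0000)² + (+1.5000)² + (−2.5000)² + (−2.3000)² + (−1.3000)² = 47.3400
Variance = 47.3400 / 9 = 5.2600
SE* = √5.2600

SE* = 2.293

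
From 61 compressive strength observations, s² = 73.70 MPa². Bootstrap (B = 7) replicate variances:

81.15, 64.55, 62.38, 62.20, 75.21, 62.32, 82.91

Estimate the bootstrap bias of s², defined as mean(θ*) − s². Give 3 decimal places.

bias = −3.597

mean(θ*) = (81.15 + 64.55 + 62.38 + 62.20 + 75.21 + 62.32 + 82.91) / 7 = 70.1029
bias = 70.1029 − 73.70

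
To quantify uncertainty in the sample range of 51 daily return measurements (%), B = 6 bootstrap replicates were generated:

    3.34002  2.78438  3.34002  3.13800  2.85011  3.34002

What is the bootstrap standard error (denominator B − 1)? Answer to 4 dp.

SE* = 0.2570

Bootstrap SE is the standard deviation of the 6 replicate ranges.
Mean of replicates: (3.34002 + 2.78438 + 3.34002 + 3.13800 + 2.85011 + 3.34002) / 6 = 18.792550 / 6 = 3.132092
Sum of squared deviations: (+0.207928)² + (−0.347712)² + (+0.207928)² + (+0.005908)² + (−0.281982)² + (+0.207928)² = 0.330155
Variance = 0.330155 / 5 = 0.066031
SE* = √0.066031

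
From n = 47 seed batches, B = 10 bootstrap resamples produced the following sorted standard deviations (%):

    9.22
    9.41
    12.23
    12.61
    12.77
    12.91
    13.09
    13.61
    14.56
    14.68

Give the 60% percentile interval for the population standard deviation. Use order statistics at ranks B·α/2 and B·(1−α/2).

α = 0.40; lower rank = 10 × 0.200 = 2; upper rank = 10 × 0.800 = 8.
The 2nd smallest replicate is 9.41; the 8th is 13.61.

(9.41, 13.61)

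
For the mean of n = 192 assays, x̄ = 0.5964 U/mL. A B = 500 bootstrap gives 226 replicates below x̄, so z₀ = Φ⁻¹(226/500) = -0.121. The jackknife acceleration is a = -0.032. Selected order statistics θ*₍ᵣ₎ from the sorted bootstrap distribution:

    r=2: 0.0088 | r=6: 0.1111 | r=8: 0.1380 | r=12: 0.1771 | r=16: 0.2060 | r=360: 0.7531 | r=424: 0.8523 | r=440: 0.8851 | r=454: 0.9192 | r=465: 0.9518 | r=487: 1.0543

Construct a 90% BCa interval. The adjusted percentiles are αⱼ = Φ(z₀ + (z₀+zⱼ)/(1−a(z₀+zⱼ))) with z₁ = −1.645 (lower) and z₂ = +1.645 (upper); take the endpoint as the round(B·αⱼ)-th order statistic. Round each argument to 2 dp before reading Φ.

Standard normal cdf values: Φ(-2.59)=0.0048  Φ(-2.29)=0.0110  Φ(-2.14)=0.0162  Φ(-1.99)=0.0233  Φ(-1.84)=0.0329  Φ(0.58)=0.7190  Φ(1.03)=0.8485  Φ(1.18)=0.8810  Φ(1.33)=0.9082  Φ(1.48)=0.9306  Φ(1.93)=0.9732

Lower: z₀ + z₁ = -0.121 + (-1.645) = -1.766; 1 − a(z₀+z₁) = 1 − (-0.032)(-1.766) = 0.9435; argument = -0.121 + (-1.766)/0.9435 = -1.9928 → -1.99.
α₁ = Φ(-1.99) = 0.0233; rank = round(500 × 0.0233) = 12; θ*₍12₎ = 0.1771.
Upper: z₀ + z₂ = 1.524; 1 − a(z₀+z₂) = 1.0488; argument = 1.3321 → 1.33; α₂ = 0.9082; rank = 454; θ*₍454₎ = 0.9192.

(0.1771, 0.9192)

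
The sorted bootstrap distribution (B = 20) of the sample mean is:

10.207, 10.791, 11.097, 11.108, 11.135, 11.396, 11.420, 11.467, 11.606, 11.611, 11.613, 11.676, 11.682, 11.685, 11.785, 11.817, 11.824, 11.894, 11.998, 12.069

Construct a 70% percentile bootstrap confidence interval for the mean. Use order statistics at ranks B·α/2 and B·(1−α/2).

α = 0.30; lower rank = 20 × 0.150 = 3; upper rank = 20 × 0.850 = 17.
The 3rd smallest replicate is 11.097; the 17th is 11.824.

(11.097, 11.824)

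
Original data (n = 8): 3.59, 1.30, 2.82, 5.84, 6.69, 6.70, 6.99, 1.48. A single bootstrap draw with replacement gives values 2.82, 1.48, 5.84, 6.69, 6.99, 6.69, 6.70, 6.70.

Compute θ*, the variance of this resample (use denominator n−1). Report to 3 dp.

Mean = 5.4888; sum of squared deviations = 31.3897
s² = 31.3897 / 7 = 4.4842

θ* = 4.484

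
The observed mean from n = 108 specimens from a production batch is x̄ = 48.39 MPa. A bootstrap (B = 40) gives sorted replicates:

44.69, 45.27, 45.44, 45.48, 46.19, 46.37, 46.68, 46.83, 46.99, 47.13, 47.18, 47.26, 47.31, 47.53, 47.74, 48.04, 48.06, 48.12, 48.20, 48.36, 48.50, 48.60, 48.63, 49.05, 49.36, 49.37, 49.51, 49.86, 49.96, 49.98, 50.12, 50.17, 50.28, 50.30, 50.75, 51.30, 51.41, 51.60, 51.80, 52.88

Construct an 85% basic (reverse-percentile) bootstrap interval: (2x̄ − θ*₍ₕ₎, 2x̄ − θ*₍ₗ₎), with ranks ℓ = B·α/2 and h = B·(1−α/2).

(45.37, 51.34)

Percentile endpoints at ranks 3 and 37: θ*₍3₎ = 45.44, θ*₍37₎ = 51.41.
Basic interval reflects these around x̄:
  lower = 2 × 48.39 − 51.41 = 45.37
  upper = 2 × 48.39 − 45.44 = 51.34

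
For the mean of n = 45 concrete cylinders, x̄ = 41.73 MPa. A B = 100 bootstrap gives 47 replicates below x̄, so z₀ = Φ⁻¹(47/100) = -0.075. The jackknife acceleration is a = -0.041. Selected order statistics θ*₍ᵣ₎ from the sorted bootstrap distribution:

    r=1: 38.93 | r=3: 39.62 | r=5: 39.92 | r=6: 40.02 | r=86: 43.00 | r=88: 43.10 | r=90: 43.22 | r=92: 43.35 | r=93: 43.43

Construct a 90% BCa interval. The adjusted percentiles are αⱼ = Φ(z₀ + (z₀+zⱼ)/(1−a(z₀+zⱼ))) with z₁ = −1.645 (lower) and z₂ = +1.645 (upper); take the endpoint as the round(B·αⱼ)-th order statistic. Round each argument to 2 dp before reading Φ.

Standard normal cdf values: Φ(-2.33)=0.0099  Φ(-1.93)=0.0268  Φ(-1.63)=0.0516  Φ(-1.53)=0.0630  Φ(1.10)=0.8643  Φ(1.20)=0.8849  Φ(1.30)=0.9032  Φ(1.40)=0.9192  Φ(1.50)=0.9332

Lower: z₀ + z₁ = -0.075 + (-1.645) = -1.720; 1 − a(z₀+z₁) = 1 − (-0.041)(-1.720) = 0.9295; argument = -0.075 + (-1.720)/0.9295 = -1.9255 → -1.93.
α₁ = Φ(-1.93) = 0.0268; rank = round(100 × 0.0268) = 3; θ*₍3₎ = 39.62.
Upper: z₀ + z₂ = 1.570; 1 − a(z₀+z₂) = 1.0644; argument = 1.4001 → 1.40; α₂ = 0.9192; rank = 92; θ*₍92₎ = 43.35.

(39.62, 43.35)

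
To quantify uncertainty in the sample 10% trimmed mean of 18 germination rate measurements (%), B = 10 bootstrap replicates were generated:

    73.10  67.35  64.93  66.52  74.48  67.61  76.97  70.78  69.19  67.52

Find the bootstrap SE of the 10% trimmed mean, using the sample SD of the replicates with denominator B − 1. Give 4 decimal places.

SE* = 3.8871

Bootstrap SE is the standard deviation of the 10 replicate 10% trimmed means.
Mean of replicates: (73.10 + 67.35 + 64.93 + 66.52 + 74.48 + 67.61 + 76.97 + 70.78 + 69.19 + 67.52) / 10 = 698.45000 / 10 = 69.84500
Sum of squared deviations: (+3.25500)² + (−2.49500)² + (−4.91500)² + (−3.32500)² + (+4.63500)² + (−2.23500)² + (+7.12500)² + (+0.93500)² + (−0.65500)² + (−2.32500)² = 135.98585
Variance = 135.98585 / 9 = 15.10954
SE* = √15.10954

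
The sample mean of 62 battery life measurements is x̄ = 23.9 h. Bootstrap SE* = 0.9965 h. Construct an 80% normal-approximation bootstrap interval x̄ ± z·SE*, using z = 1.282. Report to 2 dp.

(22.62, 25.18)

Margin = 1.282 × 0.9965 = 1.278
Interval: 23.9 ± 1.278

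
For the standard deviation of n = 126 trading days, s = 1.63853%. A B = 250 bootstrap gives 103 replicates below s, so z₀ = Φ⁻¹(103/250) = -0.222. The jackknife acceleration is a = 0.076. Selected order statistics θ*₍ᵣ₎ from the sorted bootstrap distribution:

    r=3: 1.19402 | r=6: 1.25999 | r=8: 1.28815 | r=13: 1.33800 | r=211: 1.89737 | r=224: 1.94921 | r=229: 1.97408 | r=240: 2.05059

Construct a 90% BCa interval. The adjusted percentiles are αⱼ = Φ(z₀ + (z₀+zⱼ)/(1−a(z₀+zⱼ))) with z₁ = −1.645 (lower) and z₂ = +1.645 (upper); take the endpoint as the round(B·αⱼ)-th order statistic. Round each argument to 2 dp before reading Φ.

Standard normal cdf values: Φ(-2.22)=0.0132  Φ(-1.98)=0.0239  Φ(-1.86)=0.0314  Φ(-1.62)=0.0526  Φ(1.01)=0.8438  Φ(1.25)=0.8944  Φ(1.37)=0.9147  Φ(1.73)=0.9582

(1.28815, 1.97408)

Lower: z₀ + z₁ = -0.222 + (-1.645) = -1.867; 1 − a(z₀+z₁) = 1 − (0.076)(-1.867) = 1.1419; argument = -0.222 + (-1.867)/1.1419 = -1.8570 → -1.86.
α₁ = Φ(-1.86) = 0.0314; rank = round(250 × 0.0314) = 8; θ*₍8₎ = 1.28815.
Upper: z₀ + z₂ = 1.423; 1 − a(z₀+z₂) = 0.8919; argument = 1.3736 → 1.37; α₂ = 0.9147; rank = 229; θ*₍229₎ = 1.97408.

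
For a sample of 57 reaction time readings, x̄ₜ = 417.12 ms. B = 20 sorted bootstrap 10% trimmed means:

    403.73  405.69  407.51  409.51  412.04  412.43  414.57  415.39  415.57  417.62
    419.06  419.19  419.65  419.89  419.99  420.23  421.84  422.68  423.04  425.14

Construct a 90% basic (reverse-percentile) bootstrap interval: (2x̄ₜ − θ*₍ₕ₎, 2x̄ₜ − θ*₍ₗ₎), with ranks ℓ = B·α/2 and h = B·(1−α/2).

(411.20, 430.51)

Percentile endpoints at ranks 1 and 19: θ*₍1₎ = 403.73, θ*₍19₎ = 423.04.
Basic interval reflects these around x̄ₜ:
  lower = 2 × 417.12 − 423.04 = 411.20
  upper = 2 × 417.12 − 403.73 = 430.51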